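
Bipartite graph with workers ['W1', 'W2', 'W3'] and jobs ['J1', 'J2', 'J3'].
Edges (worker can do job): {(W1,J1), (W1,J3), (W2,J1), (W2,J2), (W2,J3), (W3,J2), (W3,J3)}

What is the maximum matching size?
Maximum matching size = 3

Maximum matching: {(W1,J1), (W2,J2), (W3,J3)}
Size: 3

This assigns 3 workers to 3 distinct jobs.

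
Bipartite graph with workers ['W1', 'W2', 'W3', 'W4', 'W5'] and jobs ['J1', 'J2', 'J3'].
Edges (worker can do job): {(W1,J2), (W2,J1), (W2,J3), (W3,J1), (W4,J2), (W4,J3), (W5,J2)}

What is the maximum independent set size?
Maximum independent set = 5

By König's theorem:
- Min vertex cover = Max matching = 3
- Max independent set = Total vertices - Min vertex cover
- Max independent set = 8 - 3 = 5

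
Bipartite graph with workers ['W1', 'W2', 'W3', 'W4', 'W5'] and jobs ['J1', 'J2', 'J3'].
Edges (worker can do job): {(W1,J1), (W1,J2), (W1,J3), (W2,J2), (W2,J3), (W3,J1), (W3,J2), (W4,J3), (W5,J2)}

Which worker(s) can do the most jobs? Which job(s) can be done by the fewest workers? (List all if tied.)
Most versatile: W1 (3 jobs); Least covered: J1 (2 workers)

Worker degrees (jobs they can do): W1:3, W2:2, W3:2, W4:1, W5:1
Job degrees (workers who can do it): J1:2, J2:4, J3:3

Maximum worker degree is 3, achieved by: W1
Minimum job degree is 2, achieved by: J1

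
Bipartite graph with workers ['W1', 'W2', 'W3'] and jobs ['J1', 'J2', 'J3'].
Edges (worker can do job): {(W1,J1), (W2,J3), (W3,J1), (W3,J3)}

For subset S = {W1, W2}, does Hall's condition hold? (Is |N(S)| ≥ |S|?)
Yes: |N(S)| = 2, |S| = 2

Subset S = {W1, W2}
Neighbors N(S) = {J1, J3}

|N(S)| = 2, |S| = 2
Hall's condition: |N(S)| ≥ |S| is satisfied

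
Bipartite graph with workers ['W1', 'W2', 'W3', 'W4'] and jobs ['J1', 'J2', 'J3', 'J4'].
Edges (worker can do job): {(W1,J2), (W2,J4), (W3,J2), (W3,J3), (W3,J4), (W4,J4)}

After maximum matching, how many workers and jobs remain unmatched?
Unmatched: 1 workers, 1 jobs

Maximum matching size: 3
Workers: 4 total, 3 matched, 1 unmatched
Jobs: 4 total, 3 matched, 1 unmatched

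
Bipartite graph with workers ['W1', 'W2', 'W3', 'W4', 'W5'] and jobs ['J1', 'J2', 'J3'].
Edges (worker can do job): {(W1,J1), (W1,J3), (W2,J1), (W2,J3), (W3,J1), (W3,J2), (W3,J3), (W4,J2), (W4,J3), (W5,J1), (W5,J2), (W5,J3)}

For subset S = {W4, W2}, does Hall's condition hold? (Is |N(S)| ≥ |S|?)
Yes: |N(S)| = 3, |S| = 2

Subset S = {W4, W2}
Neighbors N(S) = {J1, J2, J3}

|N(S)| = 3, |S| = 2
Hall's condition: |N(S)| ≥ |S| is satisfied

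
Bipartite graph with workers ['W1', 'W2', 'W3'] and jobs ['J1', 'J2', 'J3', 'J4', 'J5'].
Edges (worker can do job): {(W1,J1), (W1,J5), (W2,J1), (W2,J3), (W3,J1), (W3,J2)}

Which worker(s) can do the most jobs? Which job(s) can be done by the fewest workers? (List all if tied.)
Most versatile: W1, W2, W3 (2 jobs); Least covered: J4 (0 workers)

Worker degrees (jobs they can do): W1:2, W2:2, W3:2
Job degrees (workers who can do it): J1:3, J2:1, J3:1, J4:0, J5:1

Maximum worker degree is 2, achieved by: W1, W2, W3
Minimum job degree is 0, achieved by: J4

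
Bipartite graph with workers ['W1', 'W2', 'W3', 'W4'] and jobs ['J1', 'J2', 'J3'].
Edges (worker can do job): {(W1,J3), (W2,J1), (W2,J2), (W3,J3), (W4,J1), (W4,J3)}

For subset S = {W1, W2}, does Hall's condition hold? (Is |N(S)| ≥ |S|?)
Yes: |N(S)| = 3, |S| = 2

Subset S = {W1, W2}
Neighbors N(S) = {J1, J2, J3}

|N(S)| = 3, |S| = 2
Hall's condition: |N(S)| ≥ |S| is satisfied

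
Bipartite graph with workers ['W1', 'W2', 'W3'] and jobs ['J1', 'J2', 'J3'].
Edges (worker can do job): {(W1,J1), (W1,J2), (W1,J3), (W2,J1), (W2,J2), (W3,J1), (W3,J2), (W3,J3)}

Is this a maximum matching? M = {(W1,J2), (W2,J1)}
No, size 2 is not maximum

Proposed matching has size 2.
Maximum matching size for this graph: 3.

This is NOT maximum - can be improved to size 3.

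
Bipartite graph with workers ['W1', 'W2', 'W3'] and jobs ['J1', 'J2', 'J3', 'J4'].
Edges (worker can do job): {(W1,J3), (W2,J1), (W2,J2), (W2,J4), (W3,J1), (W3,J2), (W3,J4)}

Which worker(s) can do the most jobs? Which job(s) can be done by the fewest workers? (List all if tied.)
Most versatile: W2, W3 (3 jobs); Least covered: J3 (1 workers)

Worker degrees (jobs they can do): W1:1, W2:3, W3:3
Job degrees (workers who can do it): J1:2, J2:2, J3:1, J4:2

Maximum worker degree is 3, achieved by: W2, W3
Minimum job degree is 1, achieved by: J3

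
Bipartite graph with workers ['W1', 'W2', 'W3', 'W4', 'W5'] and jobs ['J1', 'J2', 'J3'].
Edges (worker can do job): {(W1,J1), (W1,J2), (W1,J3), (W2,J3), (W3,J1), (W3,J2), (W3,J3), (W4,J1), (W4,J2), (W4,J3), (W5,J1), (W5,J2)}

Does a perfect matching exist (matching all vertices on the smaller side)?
Yes, perfect matching exists (size 3)

Perfect matching: {(W3,J3), (W4,J1), (W5,J2)}
All 3 vertices on the smaller side are matched.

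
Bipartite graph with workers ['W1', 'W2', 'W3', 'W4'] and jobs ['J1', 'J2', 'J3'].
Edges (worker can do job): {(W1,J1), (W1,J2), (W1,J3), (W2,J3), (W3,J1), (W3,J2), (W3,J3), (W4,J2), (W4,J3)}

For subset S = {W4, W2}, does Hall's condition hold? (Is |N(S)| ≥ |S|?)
Yes: |N(S)| = 2, |S| = 2

Subset S = {W4, W2}
Neighbors N(S) = {J2, J3}

|N(S)| = 2, |S| = 2
Hall's condition: |N(S)| ≥ |S| is satisfied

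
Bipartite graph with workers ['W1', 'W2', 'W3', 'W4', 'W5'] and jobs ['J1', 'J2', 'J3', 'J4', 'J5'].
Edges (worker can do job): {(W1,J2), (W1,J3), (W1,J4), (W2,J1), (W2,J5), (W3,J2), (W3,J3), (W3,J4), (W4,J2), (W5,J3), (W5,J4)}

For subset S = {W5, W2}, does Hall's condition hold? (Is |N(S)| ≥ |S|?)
Yes: |N(S)| = 4, |S| = 2

Subset S = {W5, W2}
Neighbors N(S) = {J1, J3, J4, J5}

|N(S)| = 4, |S| = 2
Hall's condition: |N(S)| ≥ |S| is satisfied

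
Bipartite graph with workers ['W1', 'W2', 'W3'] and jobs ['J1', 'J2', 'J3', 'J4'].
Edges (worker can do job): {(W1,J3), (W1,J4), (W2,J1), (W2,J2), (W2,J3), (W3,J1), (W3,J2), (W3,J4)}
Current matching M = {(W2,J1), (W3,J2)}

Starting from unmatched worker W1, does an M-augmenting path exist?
Yes: W1 → J3

An M-augmenting path alternates non-matching / matching edges, starting and ending at unmatched vertices.
Path: W1 → J3
(J3 is unmatched in M, so the path is augmenting.)
Flipping edges along this path would increase |M| from 2 to 3.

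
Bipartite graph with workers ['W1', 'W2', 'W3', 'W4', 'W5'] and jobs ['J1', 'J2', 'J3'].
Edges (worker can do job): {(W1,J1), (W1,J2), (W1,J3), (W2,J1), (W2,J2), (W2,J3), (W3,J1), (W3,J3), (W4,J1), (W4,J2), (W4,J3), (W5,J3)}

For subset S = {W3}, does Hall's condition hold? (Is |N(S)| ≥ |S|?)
Yes: |N(S)| = 2, |S| = 1

Subset S = {W3}
Neighbors N(S) = {J1, J3}

|N(S)| = 2, |S| = 1
Hall's condition: |N(S)| ≥ |S| is satisfied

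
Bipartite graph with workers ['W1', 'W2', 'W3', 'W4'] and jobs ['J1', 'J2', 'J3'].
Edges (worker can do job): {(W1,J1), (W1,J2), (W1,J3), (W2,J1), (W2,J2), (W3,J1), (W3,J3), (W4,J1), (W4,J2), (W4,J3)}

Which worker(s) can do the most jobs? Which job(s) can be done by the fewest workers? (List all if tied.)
Most versatile: W1, W4 (3 jobs); Least covered: J2, J3 (3 workers)

Worker degrees (jobs they can do): W1:3, W2:2, W3:2, W4:3
Job degrees (workers who can do it): J1:4, J2:3, J3:3

Maximum worker degree is 3, achieved by: W1, W4
Minimum job degree is 3, achieved by: J2, J3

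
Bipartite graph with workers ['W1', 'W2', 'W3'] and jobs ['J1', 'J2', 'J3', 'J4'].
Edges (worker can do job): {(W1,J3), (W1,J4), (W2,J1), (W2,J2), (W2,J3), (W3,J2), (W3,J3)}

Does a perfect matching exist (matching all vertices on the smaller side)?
Yes, perfect matching exists (size 3)

Perfect matching: {(W1,J3), (W2,J1), (W3,J2)}
All 3 vertices on the smaller side are matched.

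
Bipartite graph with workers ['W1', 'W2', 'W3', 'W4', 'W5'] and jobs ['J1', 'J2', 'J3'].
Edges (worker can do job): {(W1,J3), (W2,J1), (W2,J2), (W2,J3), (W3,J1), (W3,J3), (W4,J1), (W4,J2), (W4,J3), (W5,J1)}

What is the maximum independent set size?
Maximum independent set = 5

By König's theorem:
- Min vertex cover = Max matching = 3
- Max independent set = Total vertices - Min vertex cover
- Max independent set = 8 - 3 = 5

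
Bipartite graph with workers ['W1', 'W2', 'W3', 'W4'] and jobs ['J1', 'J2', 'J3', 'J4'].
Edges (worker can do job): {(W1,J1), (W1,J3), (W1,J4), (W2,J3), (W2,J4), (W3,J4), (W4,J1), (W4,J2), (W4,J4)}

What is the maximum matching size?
Maximum matching size = 4

Maximum matching: {(W1,J1), (W2,J3), (W3,J4), (W4,J2)}
Size: 4

This assigns 4 workers to 4 distinct jobs.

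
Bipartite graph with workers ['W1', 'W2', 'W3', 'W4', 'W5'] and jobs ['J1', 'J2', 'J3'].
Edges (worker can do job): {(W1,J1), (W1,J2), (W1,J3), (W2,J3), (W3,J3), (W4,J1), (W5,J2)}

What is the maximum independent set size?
Maximum independent set = 5

By König's theorem:
- Min vertex cover = Max matching = 3
- Max independent set = Total vertices - Min vertex cover
- Max independent set = 8 - 3 = 5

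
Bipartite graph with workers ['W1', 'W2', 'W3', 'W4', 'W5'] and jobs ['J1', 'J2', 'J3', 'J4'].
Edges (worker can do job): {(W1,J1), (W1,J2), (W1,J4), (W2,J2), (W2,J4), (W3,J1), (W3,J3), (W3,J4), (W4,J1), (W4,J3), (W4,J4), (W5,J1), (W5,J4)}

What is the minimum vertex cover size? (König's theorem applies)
Minimum vertex cover size = 4

By König's theorem: in bipartite graphs,
min vertex cover = max matching = 4

Maximum matching has size 4, so minimum vertex cover also has size 4.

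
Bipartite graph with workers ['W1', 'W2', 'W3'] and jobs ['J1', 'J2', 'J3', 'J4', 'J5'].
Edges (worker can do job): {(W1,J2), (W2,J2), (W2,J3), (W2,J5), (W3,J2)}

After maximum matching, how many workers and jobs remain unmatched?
Unmatched: 1 workers, 3 jobs

Maximum matching size: 2
Workers: 3 total, 2 matched, 1 unmatched
Jobs: 5 total, 2 matched, 3 unmatched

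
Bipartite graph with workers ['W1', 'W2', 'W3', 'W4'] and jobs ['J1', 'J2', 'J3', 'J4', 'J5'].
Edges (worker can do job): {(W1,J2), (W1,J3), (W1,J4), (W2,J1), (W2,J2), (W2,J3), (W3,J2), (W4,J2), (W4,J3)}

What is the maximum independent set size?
Maximum independent set = 5

By König's theorem:
- Min vertex cover = Max matching = 4
- Max independent set = Total vertices - Min vertex cover
- Max independent set = 9 - 4 = 5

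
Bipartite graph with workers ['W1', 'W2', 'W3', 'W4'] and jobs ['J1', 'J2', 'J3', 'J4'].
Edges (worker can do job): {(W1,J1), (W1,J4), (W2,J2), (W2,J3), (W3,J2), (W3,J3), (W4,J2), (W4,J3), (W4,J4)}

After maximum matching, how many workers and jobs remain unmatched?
Unmatched: 0 workers, 0 jobs

Maximum matching size: 4
Workers: 4 total, 4 matched, 0 unmatched
Jobs: 4 total, 4 matched, 0 unmatched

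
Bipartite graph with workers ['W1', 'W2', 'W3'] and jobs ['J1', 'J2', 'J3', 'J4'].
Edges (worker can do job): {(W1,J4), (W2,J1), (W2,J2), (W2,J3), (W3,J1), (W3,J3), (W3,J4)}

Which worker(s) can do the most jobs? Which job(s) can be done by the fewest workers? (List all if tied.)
Most versatile: W2, W3 (3 jobs); Least covered: J2 (1 workers)

Worker degrees (jobs they can do): W1:1, W2:3, W3:3
Job degrees (workers who can do it): J1:2, J2:1, J3:2, J4:2

Maximum worker degree is 3, achieved by: W2, W3
Minimum job degree is 1, achieved by: J2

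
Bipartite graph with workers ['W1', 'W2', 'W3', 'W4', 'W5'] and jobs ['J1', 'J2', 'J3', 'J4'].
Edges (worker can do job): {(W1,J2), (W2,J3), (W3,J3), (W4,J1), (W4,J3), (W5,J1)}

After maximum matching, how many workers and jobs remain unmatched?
Unmatched: 2 workers, 1 jobs

Maximum matching size: 3
Workers: 5 total, 3 matched, 2 unmatched
Jobs: 4 total, 3 matched, 1 unmatched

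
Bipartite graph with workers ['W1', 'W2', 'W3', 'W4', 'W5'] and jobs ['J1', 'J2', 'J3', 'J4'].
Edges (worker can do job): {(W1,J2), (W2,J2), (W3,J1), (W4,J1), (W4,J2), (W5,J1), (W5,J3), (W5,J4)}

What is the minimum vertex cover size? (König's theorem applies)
Minimum vertex cover size = 3

By König's theorem: in bipartite graphs,
min vertex cover = max matching = 3

Maximum matching has size 3, so minimum vertex cover also has size 3.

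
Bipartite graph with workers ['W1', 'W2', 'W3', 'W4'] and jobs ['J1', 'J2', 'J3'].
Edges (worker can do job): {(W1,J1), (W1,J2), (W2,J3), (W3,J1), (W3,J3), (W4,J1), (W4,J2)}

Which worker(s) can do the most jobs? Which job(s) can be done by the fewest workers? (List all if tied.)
Most versatile: W1, W3, W4 (2 jobs); Least covered: J2, J3 (2 workers)

Worker degrees (jobs they can do): W1:2, W2:1, W3:2, W4:2
Job degrees (workers who can do it): J1:3, J2:2, J3:2

Maximum worker degree is 2, achieved by: W1, W3, W4
Minimum job degree is 2, achieved by: J2, J3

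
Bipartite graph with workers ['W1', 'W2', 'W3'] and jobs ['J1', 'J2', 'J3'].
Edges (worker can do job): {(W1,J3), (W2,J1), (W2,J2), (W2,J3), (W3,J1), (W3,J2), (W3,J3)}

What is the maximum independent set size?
Maximum independent set = 3

By König's theorem:
- Min vertex cover = Max matching = 3
- Max independent set = Total vertices - Min vertex cover
- Max independent set = 6 - 3 = 3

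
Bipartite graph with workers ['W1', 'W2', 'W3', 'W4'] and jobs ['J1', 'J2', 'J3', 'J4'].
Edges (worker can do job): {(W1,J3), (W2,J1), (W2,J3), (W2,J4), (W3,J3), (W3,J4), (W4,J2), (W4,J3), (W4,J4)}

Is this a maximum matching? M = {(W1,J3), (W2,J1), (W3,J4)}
No, size 3 is not maximum

Proposed matching has size 3.
Maximum matching size for this graph: 4.

This is NOT maximum - can be improved to size 4.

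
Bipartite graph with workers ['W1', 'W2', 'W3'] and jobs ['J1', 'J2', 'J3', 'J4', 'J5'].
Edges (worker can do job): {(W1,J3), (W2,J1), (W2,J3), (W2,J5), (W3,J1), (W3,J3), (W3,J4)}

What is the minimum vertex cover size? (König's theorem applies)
Minimum vertex cover size = 3

By König's theorem: in bipartite graphs,
min vertex cover = max matching = 3

Maximum matching has size 3, so minimum vertex cover also has size 3.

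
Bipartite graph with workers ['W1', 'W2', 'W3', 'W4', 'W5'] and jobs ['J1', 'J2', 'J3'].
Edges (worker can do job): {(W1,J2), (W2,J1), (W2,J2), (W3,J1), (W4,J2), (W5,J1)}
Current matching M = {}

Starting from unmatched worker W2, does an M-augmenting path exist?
Yes: W2 → J1

An M-augmenting path alternates non-matching / matching edges, starting and ending at unmatched vertices.
Path: W2 → J1
(J1 is unmatched in M, so the path is augmenting.)
Flipping edges along this path would increase |M| from 0 to 1.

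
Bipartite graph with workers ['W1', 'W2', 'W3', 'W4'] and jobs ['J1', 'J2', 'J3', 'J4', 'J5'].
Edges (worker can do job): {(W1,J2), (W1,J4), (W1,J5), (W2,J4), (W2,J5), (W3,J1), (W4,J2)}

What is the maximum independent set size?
Maximum independent set = 5

By König's theorem:
- Min vertex cover = Max matching = 4
- Max independent set = Total vertices - Min vertex cover
- Max independent set = 9 - 4 = 5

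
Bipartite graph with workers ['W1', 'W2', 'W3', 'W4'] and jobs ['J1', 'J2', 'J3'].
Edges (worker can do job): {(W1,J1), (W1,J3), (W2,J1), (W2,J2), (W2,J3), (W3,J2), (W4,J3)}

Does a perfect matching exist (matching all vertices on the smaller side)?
Yes, perfect matching exists (size 3)

Perfect matching: {(W1,J1), (W3,J2), (W4,J3)}
All 3 vertices on the smaller side are matched.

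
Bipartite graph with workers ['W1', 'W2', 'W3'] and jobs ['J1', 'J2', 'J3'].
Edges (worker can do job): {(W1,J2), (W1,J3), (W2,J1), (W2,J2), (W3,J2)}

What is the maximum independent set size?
Maximum independent set = 3

By König's theorem:
- Min vertex cover = Max matching = 3
- Max independent set = Total vertices - Min vertex cover
- Max independent set = 6 - 3 = 3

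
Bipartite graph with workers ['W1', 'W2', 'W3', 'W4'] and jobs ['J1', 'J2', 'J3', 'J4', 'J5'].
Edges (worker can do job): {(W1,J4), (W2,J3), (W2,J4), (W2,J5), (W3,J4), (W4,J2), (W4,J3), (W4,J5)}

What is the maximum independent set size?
Maximum independent set = 6

By König's theorem:
- Min vertex cover = Max matching = 3
- Max independent set = Total vertices - Min vertex cover
- Max independent set = 9 - 3 = 6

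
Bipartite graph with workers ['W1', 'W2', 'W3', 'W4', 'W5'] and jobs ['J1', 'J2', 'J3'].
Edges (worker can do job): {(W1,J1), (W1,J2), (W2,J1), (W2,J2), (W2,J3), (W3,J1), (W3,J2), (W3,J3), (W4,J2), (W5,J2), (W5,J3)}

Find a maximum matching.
Matching: {(W1,J1), (W3,J2), (W5,J3)}

Maximum matching (size 3):
  W1 → J1
  W3 → J2
  W5 → J3

Each worker is assigned to at most one job, and each job to at most one worker.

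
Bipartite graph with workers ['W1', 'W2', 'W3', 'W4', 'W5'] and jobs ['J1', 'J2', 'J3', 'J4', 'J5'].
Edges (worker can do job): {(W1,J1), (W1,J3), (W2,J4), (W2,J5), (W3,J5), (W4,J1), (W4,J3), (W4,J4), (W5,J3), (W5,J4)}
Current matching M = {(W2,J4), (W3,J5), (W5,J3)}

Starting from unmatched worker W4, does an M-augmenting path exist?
Yes: W4 → J1

An M-augmenting path alternates non-matching / matching edges, starting and ending at unmatched vertices.
Path: W4 → J1
(J1 is unmatched in M, so the path is augmenting.)
Flipping edges along this path would increase |M| from 3 to 4.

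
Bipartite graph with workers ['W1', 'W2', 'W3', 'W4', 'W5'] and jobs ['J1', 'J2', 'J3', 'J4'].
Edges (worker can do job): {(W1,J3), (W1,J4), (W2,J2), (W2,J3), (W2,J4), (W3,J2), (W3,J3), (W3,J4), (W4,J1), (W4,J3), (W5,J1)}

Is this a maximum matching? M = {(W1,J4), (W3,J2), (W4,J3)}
No, size 3 is not maximum

Proposed matching has size 3.
Maximum matching size for this graph: 4.

This is NOT maximum - can be improved to size 4.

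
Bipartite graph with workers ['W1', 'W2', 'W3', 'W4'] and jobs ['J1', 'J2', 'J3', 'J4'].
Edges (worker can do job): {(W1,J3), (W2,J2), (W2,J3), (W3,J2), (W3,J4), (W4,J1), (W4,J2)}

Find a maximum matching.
Matching: {(W1,J3), (W2,J2), (W3,J4), (W4,J1)}

Maximum matching (size 4):
  W1 → J3
  W2 → J2
  W3 → J4
  W4 → J1

Each worker is assigned to at most one job, and each job to at most one worker.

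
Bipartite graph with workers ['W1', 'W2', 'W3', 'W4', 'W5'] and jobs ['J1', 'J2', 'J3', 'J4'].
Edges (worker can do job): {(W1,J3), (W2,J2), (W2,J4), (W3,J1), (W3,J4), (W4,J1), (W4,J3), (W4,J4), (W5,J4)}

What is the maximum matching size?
Maximum matching size = 4

Maximum matching: {(W2,J2), (W3,J1), (W4,J3), (W5,J4)}
Size: 4

This assigns 4 workers to 4 distinct jobs.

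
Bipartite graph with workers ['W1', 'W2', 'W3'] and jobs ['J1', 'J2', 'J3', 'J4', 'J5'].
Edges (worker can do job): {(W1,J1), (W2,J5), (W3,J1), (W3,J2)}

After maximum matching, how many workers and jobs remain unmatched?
Unmatched: 0 workers, 2 jobs

Maximum matching size: 3
Workers: 3 total, 3 matched, 0 unmatched
Jobs: 5 total, 3 matched, 2 unmatched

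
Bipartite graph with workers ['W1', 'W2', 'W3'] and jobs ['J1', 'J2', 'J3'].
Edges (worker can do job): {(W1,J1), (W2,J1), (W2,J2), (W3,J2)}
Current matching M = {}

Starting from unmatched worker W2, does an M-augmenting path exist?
Yes: W2 → J1

An M-augmenting path alternates non-matching / matching edges, starting and ending at unmatched vertices.
Path: W2 → J1
(J1 is unmatched in M, so the path is augmenting.)
Flipping edges along this path would increase |M| from 0 to 1.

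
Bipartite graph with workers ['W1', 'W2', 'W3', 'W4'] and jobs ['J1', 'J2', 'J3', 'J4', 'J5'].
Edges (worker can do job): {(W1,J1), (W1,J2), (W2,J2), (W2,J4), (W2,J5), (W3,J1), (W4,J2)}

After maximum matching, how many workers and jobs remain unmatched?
Unmatched: 1 workers, 2 jobs

Maximum matching size: 3
Workers: 4 total, 3 matched, 1 unmatched
Jobs: 5 total, 3 matched, 2 unmatched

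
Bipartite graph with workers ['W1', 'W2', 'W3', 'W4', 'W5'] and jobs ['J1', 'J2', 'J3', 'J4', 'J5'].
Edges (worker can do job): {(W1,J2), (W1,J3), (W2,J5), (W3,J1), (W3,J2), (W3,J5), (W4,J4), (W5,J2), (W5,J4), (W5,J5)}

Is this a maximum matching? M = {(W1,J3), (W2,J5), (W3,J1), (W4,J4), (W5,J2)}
Yes, size 5 is maximum

Proposed matching has size 5.
Maximum matching size for this graph: 5.

This is a maximum matching.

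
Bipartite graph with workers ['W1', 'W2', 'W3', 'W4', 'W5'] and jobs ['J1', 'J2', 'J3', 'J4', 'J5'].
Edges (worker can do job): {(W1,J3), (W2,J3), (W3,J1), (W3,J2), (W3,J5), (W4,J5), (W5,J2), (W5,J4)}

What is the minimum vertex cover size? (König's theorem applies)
Minimum vertex cover size = 4

By König's theorem: in bipartite graphs,
min vertex cover = max matching = 4

Maximum matching has size 4, so minimum vertex cover also has size 4.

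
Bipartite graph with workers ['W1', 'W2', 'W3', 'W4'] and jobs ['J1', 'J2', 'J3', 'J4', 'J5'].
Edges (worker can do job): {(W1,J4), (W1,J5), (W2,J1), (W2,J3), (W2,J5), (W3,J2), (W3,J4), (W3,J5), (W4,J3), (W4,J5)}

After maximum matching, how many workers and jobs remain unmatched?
Unmatched: 0 workers, 1 jobs

Maximum matching size: 4
Workers: 4 total, 4 matched, 0 unmatched
Jobs: 5 total, 4 matched, 1 unmatched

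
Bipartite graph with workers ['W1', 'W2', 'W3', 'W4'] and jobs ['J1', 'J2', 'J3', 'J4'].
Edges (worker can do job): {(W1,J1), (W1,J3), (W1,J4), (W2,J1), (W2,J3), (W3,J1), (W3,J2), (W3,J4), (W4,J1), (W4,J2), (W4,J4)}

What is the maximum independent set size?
Maximum independent set = 4

By König's theorem:
- Min vertex cover = Max matching = 4
- Max independent set = Total vertices - Min vertex cover
- Max independent set = 8 - 4 = 4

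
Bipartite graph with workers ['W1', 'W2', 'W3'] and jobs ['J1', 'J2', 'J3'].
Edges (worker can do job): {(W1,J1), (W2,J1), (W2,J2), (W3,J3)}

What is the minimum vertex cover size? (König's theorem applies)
Minimum vertex cover size = 3

By König's theorem: in bipartite graphs,
min vertex cover = max matching = 3

Maximum matching has size 3, so minimum vertex cover also has size 3.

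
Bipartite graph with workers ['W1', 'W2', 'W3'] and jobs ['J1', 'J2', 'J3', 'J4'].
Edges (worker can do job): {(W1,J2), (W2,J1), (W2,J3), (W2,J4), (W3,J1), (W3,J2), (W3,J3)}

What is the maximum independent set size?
Maximum independent set = 4

By König's theorem:
- Min vertex cover = Max matching = 3
- Max independent set = Total vertices - Min vertex cover
- Max independent set = 7 - 3 = 4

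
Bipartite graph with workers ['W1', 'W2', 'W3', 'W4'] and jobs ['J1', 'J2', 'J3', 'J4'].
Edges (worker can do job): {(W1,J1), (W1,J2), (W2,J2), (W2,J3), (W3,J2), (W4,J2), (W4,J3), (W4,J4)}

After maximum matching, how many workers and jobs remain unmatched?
Unmatched: 0 workers, 0 jobs

Maximum matching size: 4
Workers: 4 total, 4 matched, 0 unmatched
Jobs: 4 total, 4 matched, 0 unmatched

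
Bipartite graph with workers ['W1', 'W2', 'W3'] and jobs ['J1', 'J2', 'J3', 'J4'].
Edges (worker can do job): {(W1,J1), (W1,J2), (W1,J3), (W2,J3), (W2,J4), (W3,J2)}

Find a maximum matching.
Matching: {(W1,J3), (W2,J4), (W3,J2)}

Maximum matching (size 3):
  W1 → J3
  W2 → J4
  W3 → J2

Each worker is assigned to at most one job, and each job to at most one worker.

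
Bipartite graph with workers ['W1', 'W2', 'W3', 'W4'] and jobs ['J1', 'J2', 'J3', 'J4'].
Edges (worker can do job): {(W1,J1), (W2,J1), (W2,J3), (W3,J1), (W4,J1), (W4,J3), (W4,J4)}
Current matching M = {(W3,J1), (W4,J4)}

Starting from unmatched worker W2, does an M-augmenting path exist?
Yes: W2 → J3

An M-augmenting path alternates non-matching / matching edges, starting and ending at unmatched vertices.
Path: W2 → J3
(J3 is unmatched in M, so the path is augmenting.)
Flipping edges along this path would increase |M| from 2 to 3.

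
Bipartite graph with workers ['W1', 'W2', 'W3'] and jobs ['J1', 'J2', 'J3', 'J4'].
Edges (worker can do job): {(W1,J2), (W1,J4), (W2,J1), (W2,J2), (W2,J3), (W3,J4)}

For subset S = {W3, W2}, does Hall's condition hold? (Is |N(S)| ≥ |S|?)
Yes: |N(S)| = 4, |S| = 2

Subset S = {W3, W2}
Neighbors N(S) = {J1, J2, J3, J4}

|N(S)| = 4, |S| = 2
Hall's condition: |N(S)| ≥ |S| is satisfied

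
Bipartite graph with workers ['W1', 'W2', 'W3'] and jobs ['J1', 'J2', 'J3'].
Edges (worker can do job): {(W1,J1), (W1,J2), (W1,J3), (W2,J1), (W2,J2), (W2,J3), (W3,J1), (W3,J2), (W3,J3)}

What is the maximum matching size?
Maximum matching size = 3

Maximum matching: {(W1,J2), (W2,J3), (W3,J1)}
Size: 3

This assigns 3 workers to 3 distinct jobs.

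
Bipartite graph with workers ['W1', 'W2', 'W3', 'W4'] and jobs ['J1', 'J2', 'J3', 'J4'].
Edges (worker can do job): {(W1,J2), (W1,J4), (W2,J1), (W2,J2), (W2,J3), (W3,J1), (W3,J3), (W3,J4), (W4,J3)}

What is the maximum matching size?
Maximum matching size = 4

Maximum matching: {(W1,J4), (W2,J2), (W3,J1), (W4,J3)}
Size: 4

This assigns 4 workers to 4 distinct jobs.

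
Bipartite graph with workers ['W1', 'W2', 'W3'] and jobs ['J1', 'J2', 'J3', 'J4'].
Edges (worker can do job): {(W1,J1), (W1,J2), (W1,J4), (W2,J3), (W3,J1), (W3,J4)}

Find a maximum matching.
Matching: {(W1,J4), (W2,J3), (W3,J1)}

Maximum matching (size 3):
  W1 → J4
  W2 → J3
  W3 → J1

Each worker is assigned to at most one job, and each job to at most one worker.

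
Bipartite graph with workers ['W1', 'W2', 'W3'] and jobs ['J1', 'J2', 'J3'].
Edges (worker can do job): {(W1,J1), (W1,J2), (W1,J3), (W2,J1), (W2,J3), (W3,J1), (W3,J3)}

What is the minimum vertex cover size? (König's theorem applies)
Minimum vertex cover size = 3

By König's theorem: in bipartite graphs,
min vertex cover = max matching = 3

Maximum matching has size 3, so minimum vertex cover also has size 3.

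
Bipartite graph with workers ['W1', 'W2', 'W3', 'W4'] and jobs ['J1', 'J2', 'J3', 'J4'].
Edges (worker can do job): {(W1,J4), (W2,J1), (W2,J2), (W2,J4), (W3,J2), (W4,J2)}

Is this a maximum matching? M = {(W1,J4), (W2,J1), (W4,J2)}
Yes, size 3 is maximum

Proposed matching has size 3.
Maximum matching size for this graph: 3.

This is a maximum matching.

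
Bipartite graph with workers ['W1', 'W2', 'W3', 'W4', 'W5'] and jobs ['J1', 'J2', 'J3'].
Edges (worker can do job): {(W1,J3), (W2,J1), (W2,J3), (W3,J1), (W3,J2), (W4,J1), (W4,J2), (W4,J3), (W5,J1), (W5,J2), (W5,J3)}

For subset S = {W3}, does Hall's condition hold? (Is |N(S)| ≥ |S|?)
Yes: |N(S)| = 2, |S| = 1

Subset S = {W3}
Neighbors N(S) = {J1, J2}

|N(S)| = 2, |S| = 1
Hall's condition: |N(S)| ≥ |S| is satisfied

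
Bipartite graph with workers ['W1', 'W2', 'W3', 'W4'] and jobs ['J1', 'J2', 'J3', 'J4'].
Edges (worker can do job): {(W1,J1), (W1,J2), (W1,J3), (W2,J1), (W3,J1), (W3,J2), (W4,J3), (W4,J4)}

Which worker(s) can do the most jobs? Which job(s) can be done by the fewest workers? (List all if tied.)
Most versatile: W1 (3 jobs); Least covered: J4 (1 workers)

Worker degrees (jobs they can do): W1:3, W2:1, W3:2, W4:2
Job degrees (workers who can do it): J1:3, J2:2, J3:2, J4:1

Maximum worker degree is 3, achieved by: W1
Minimum job degree is 1, achieved by: J4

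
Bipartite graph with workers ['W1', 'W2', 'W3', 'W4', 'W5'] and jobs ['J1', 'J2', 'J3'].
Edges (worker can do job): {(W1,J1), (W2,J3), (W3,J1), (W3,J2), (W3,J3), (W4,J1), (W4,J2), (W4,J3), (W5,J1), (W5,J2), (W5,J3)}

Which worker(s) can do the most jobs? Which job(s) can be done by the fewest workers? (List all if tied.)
Most versatile: W3, W4, W5 (3 jobs); Least covered: J2 (3 workers)

Worker degrees (jobs they can do): W1:1, W2:1, W3:3, W4:3, W5:3
Job degrees (workers who can do it): J1:4, J2:3, J3:4

Maximum worker degree is 3, achieved by: W3, W4, W5
Minimum job degree is 3, achieved by: J2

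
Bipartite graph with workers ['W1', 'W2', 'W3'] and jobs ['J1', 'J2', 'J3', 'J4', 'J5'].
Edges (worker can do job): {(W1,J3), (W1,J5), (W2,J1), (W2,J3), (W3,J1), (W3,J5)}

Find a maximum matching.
Matching: {(W1,J5), (W2,J3), (W3,J1)}

Maximum matching (size 3):
  W1 → J5
  W2 → J3
  W3 → J1

Each worker is assigned to at most one job, and each job to at most one worker.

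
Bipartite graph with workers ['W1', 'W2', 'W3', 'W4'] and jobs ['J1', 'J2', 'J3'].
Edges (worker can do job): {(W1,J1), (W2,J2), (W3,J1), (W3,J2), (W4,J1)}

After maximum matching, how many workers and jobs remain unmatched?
Unmatched: 2 workers, 1 jobs

Maximum matching size: 2
Workers: 4 total, 2 matched, 2 unmatched
Jobs: 3 total, 2 matched, 1 unmatched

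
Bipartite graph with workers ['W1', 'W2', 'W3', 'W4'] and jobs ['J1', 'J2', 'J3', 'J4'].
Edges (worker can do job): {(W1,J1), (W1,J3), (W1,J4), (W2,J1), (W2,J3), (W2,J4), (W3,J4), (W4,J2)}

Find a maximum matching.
Matching: {(W1,J3), (W2,J1), (W3,J4), (W4,J2)}

Maximum matching (size 4):
  W1 → J3
  W2 → J1
  W3 → J4
  W4 → J2

Each worker is assigned to at most one job, and each job to at most one worker.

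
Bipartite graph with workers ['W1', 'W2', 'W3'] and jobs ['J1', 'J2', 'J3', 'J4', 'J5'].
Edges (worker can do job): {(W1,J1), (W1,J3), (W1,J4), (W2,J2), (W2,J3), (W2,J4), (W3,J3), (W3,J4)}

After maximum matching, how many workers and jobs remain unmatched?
Unmatched: 0 workers, 2 jobs

Maximum matching size: 3
Workers: 3 total, 3 matched, 0 unmatched
Jobs: 5 total, 3 matched, 2 unmatched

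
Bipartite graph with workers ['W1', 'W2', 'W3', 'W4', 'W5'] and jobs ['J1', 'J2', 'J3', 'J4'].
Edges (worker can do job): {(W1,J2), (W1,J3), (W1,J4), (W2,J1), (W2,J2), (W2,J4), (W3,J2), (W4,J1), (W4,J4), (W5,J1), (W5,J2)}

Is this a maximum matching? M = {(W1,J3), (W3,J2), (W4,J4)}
No, size 3 is not maximum

Proposed matching has size 3.
Maximum matching size for this graph: 4.

This is NOT maximum - can be improved to size 4.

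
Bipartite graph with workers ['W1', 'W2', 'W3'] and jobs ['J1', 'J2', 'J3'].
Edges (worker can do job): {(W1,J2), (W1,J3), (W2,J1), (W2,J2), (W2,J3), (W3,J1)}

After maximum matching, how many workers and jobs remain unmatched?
Unmatched: 0 workers, 0 jobs

Maximum matching size: 3
Workers: 3 total, 3 matched, 0 unmatched
Jobs: 3 total, 3 matched, 0 unmatched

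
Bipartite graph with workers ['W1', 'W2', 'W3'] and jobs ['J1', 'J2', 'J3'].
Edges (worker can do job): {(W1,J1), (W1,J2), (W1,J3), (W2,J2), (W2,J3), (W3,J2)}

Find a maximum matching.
Matching: {(W1,J1), (W2,J3), (W3,J2)}

Maximum matching (size 3):
  W1 → J1
  W2 → J3
  W3 → J2

Each worker is assigned to at most one job, and each job to at most one worker.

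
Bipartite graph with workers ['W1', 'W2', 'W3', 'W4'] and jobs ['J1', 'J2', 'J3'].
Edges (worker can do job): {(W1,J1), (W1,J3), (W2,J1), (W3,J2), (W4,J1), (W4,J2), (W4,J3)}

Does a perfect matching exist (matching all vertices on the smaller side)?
Yes, perfect matching exists (size 3)

Perfect matching: {(W1,J3), (W3,J2), (W4,J1)}
All 3 vertices on the smaller side are matched.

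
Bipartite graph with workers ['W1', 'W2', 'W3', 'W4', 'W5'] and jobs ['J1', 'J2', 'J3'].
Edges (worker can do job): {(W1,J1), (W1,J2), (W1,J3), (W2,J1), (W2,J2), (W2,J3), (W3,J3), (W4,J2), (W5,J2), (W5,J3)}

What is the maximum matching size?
Maximum matching size = 3

Maximum matching: {(W1,J1), (W3,J3), (W5,J2)}
Size: 3

This assigns 3 workers to 3 distinct jobs.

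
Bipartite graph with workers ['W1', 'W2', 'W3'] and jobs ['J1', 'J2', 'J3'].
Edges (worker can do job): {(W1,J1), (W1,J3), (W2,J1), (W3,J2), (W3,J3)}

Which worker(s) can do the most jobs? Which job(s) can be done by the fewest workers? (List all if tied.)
Most versatile: W1, W3 (2 jobs); Least covered: J2 (1 workers)

Worker degrees (jobs they can do): W1:2, W2:1, W3:2
Job degrees (workers who can do it): J1:2, J2:1, J3:2

Maximum worker degree is 2, achieved by: W1, W3
Minimum job degree is 1, achieved by: J2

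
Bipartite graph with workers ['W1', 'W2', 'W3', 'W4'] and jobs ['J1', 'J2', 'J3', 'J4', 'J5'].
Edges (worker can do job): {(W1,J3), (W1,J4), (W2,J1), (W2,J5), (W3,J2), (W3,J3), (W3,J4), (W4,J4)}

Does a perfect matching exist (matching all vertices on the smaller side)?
Yes, perfect matching exists (size 4)

Perfect matching: {(W1,J3), (W2,J5), (W3,J2), (W4,J4)}
All 4 vertices on the smaller side are matched.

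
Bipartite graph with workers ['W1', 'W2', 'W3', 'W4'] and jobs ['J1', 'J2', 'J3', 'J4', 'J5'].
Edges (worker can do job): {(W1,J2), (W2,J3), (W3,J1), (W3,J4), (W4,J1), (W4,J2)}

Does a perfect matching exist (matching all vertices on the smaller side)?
Yes, perfect matching exists (size 4)

Perfect matching: {(W1,J2), (W2,J3), (W3,J4), (W4,J1)}
All 4 vertices on the smaller side are matched.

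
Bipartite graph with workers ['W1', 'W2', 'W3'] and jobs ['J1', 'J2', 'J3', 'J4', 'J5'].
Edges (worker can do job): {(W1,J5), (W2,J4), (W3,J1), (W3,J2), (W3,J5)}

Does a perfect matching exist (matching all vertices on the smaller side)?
Yes, perfect matching exists (size 3)

Perfect matching: {(W1,J5), (W2,J4), (W3,J1)}
All 3 vertices on the smaller side are matched.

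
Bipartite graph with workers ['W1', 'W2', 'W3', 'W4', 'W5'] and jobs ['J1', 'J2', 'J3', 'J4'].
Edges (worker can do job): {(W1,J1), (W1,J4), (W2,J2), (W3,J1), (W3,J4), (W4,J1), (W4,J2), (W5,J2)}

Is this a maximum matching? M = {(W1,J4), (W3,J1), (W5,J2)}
Yes, size 3 is maximum

Proposed matching has size 3.
Maximum matching size for this graph: 3.

This is a maximum matching.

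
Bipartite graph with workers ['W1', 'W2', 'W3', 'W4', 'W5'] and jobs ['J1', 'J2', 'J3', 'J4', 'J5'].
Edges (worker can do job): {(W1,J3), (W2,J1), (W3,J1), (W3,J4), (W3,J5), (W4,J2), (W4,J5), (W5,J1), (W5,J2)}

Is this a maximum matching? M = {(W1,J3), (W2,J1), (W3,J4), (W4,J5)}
No, size 4 is not maximum

Proposed matching has size 4.
Maximum matching size for this graph: 5.

This is NOT maximum - can be improved to size 5.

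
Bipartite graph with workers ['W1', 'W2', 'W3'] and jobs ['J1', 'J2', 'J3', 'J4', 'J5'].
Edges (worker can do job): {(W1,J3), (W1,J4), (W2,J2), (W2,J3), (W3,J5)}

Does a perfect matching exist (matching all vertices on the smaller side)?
Yes, perfect matching exists (size 3)

Perfect matching: {(W1,J4), (W2,J2), (W3,J5)}
All 3 vertices on the smaller side are matched.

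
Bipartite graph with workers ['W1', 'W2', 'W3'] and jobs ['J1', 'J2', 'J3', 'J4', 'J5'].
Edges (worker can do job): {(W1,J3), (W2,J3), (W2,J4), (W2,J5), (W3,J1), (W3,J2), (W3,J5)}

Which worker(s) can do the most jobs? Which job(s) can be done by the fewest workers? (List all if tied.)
Most versatile: W2, W3 (3 jobs); Least covered: J1, J2, J4 (1 workers)

Worker degrees (jobs they can do): W1:1, W2:3, W3:3
Job degrees (workers who can do it): J1:1, J2:1, J3:2, J4:1, J5:2

Maximum worker degree is 3, achieved by: W2, W3
Minimum job degree is 1, achieved by: J1, J2, J4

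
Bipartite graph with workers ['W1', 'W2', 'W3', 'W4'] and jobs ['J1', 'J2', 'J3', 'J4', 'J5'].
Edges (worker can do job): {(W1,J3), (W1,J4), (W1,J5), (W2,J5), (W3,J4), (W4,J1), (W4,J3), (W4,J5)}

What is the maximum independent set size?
Maximum independent set = 5

By König's theorem:
- Min vertex cover = Max matching = 4
- Max independent set = Total vertices - Min vertex cover
- Max independent set = 9 - 4 = 5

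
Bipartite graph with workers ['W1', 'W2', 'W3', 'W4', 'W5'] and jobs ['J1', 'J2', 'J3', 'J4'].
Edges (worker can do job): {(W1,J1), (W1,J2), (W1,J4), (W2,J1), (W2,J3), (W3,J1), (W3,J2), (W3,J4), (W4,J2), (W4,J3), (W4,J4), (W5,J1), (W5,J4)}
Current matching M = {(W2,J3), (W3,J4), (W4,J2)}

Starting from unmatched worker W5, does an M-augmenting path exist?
Yes: W5 → J4 → W3 → J1

An M-augmenting path alternates non-matching / matching edges, starting and ending at unmatched vertices.
Path: W5 → J4 → W3 → J1
(J1 is unmatched in M, so the path is augmenting.)
Flipping edges along this path would increase |M| from 3 to 4.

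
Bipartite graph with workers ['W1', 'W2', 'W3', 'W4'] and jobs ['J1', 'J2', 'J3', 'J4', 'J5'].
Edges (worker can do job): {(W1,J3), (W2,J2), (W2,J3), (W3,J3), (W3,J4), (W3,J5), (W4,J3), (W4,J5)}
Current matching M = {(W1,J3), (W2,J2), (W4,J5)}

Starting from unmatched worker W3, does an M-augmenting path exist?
Yes: W3 → J4

An M-augmenting path alternates non-matching / matching edges, starting and ending at unmatched vertices.
Path: W3 → J4
(J4 is unmatched in M, so the path is augmenting.)
Flipping edges along this path would increase |M| from 3 to 4.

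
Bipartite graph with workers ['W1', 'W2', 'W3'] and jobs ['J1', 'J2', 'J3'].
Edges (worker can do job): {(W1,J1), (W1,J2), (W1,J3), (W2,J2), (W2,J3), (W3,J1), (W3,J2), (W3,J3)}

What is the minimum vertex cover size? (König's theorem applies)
Minimum vertex cover size = 3

By König's theorem: in bipartite graphs,
min vertex cover = max matching = 3

Maximum matching has size 3, so minimum vertex cover also has size 3.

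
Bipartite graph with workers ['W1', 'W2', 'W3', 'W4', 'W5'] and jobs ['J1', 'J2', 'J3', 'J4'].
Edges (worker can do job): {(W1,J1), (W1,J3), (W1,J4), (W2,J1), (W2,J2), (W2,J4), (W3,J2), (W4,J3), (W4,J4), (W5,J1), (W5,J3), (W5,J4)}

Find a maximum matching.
Matching: {(W1,J1), (W3,J2), (W4,J4), (W5,J3)}

Maximum matching (size 4):
  W1 → J1
  W3 → J2
  W4 → J4
  W5 → J3

Each worker is assigned to at most one job, and each job to at most one worker.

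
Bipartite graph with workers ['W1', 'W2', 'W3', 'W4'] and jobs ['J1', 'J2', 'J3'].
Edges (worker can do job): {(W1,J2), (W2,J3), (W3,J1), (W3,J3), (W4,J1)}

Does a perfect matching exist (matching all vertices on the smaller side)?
Yes, perfect matching exists (size 3)

Perfect matching: {(W1,J2), (W3,J3), (W4,J1)}
All 3 vertices on the smaller side are matched.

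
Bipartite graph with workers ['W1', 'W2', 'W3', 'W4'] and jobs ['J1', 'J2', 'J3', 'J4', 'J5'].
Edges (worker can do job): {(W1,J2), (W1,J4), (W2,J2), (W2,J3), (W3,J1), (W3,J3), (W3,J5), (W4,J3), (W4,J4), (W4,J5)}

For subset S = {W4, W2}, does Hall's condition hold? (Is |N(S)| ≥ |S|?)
Yes: |N(S)| = 4, |S| = 2

Subset S = {W4, W2}
Neighbors N(S) = {J2, J3, J4, J5}

|N(S)| = 4, |S| = 2
Hall's condition: |N(S)| ≥ |S| is satisfied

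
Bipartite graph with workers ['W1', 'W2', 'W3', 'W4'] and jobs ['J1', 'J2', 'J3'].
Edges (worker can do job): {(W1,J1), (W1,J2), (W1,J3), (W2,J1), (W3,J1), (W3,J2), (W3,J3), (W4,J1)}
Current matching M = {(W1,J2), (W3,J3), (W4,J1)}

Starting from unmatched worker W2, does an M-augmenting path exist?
No augmenting path from W2

Alternating search from W2 reaches jobs: {J1}.
Every reachable job is already matched in M, and following those matched edges back to workers exposes no further unvisited jobs.
No M-augmenting path from W2 exists.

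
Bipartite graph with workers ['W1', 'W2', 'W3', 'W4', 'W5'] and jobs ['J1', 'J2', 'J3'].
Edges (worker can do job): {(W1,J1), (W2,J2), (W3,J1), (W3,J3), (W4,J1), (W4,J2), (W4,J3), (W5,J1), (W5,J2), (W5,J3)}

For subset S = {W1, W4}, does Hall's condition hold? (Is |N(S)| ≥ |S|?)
Yes: |N(S)| = 3, |S| = 2

Subset S = {W1, W4}
Neighbors N(S) = {J1, J2, J3}

|N(S)| = 3, |S| = 2
Hall's condition: |N(S)| ≥ |S| is satisfied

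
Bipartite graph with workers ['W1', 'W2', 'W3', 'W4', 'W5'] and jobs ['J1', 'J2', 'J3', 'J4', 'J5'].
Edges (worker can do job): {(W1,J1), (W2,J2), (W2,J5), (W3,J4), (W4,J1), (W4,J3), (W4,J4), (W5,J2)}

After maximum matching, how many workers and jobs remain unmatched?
Unmatched: 0 workers, 0 jobs

Maximum matching size: 5
Workers: 5 total, 5 matched, 0 unmatched
Jobs: 5 total, 5 matched, 0 unmatched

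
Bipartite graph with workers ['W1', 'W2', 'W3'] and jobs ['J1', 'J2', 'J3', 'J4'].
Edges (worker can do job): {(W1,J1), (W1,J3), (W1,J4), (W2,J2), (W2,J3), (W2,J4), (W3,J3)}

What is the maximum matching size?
Maximum matching size = 3

Maximum matching: {(W1,J1), (W2,J2), (W3,J3)}
Size: 3

This assigns 3 workers to 3 distinct jobs.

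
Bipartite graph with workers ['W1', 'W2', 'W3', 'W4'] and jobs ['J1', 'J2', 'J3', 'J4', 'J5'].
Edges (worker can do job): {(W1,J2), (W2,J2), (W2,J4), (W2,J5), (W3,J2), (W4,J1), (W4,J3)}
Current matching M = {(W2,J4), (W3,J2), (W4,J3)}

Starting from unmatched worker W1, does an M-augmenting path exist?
No augmenting path from W1

Alternating search from W1 reaches jobs: {J2}.
Every reachable job is already matched in M, and following those matched edges back to workers exposes no further unvisited jobs.
No M-augmenting path from W1 exists.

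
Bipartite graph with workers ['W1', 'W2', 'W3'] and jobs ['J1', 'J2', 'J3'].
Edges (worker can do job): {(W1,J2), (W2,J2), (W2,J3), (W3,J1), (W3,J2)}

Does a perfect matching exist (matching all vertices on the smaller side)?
Yes, perfect matching exists (size 3)

Perfect matching: {(W1,J2), (W2,J3), (W3,J1)}
All 3 vertices on the smaller side are matched.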